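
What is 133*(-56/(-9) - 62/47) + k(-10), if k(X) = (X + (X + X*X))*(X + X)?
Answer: -400958/423 ≈ -947.89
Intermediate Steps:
k(X) = 2*X*(X² + 2*X) (k(X) = (X + (X + X²))*(2*X) = (X² + 2*X)*(2*X) = 2*X*(X² + 2*X))
133*(-56/(-9) - 62/47) + k(-10) = 133*(-56/(-9) - 62/47) + 2*(-10)²*(2 - 10) = 133*(-56*(-⅑) - 62*1/47) + 2*100*(-8) = 133*(56/9 - 62/47) - 1600 = 133*(2074/423) - 1600 = 275842/423 - 1600 = -400958/423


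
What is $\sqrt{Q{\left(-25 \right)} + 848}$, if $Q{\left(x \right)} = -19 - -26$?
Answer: $3 \sqrt{95} \approx 29.24$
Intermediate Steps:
$Q{\left(x \right)} = 7$ ($Q{\left(x \right)} = -19 + 26 = 7$)
$\sqrt{Q{\left(-25 \right)} + 848} = \sqrt{7 + 848} = \sqrt{855} = 3 \sqrt{95}$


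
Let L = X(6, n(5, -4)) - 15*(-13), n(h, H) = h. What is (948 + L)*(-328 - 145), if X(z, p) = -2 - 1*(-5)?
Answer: -542058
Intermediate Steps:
X(z, p) = 3 (X(z, p) = -2 + 5 = 3)
L = 198 (L = 3 - 15*(-13) = 3 + 195 = 198)
(948 + L)*(-328 - 145) = (948 + 198)*(-328 - 145) = 1146*(-473) = -542058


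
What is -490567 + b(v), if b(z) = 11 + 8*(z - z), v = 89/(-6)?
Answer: -490556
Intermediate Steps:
v = -89/6 (v = 89*(-1/6) = -89/6 ≈ -14.833)
b(z) = 11 (b(z) = 11 + 8*0 = 11 + 0 = 11)
-490567 + b(v) = -490567 + 11 = -490556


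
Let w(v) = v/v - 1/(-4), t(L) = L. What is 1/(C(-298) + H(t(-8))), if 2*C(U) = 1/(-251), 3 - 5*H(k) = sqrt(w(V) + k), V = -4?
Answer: 1883755/1977014 + 945015*I*sqrt(3)/1977014 ≈ 0.95283 + 0.82792*I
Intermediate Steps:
w(v) = 5/4 (w(v) = 1 - 1*(-1/4) = 1 + 1/4 = 5/4)
H(k) = 3/5 - sqrt(5/4 + k)/5
C(U) = -1/502 (C(U) = (1/2)/(-251) = (1/2)*(-1/251) = -1/502)
1/(C(-298) + H(t(-8))) = 1/(-1/502 + (3/5 - sqrt(5 + 4*(-8))/10)) = 1/(-1/502 + (3/5 - sqrt(5 - 32)/10)) = 1/(-1/502 + (3/5 - 3*I*sqrt(3)/10)) = 1/(1501/2510 - 3*I*sqrt(3)/10)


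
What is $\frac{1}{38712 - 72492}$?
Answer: $- \frac{1}{33780} \approx -2.9603 \cdot 10^{-5}$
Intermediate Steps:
$\frac{1}{38712 - 72492} = \frac{1}{-33780} = - \frac{1}{33780}$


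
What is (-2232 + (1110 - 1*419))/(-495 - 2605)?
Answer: 1541/3100 ≈ 0.49710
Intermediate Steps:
(-2232 + (1110 - 1*419))/(-495 - 2605) = (-2232 + (1110 - 419))/(-3100) = (-2232 + 691)*(-1/3100) = -1541*(-1/3100) = 1541/3100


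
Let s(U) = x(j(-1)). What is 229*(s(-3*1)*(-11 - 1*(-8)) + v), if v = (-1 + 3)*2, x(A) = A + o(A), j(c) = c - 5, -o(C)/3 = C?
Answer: -7328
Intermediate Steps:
o(C) = -3*C
j(c) = -5 + c
x(A) = -2*A (x(A) = A - 3*A = -2*A)
s(U) = 12 (s(U) = -2*(-5 - 1) = -2*(-6) = 12)
v = 4 (v = 2*2 = 4)
229*(s(-3*1)*(-11 - 1*(-8)) + v) = 229*(12*(-11 - 1*(-8)) + 4) = 229*(12*(-11 + 8) + 4) = 229*(12*(-3) + 4) = 229*(-36 + 4) = 229*(-32) = -7328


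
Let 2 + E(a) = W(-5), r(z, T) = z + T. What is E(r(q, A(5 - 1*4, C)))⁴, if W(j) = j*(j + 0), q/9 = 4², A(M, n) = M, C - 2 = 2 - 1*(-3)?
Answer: 279841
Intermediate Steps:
C = 7 (C = 2 + (2 - 1*(-3)) = 2 + (2 + 3) = 2 + 5 = 7)
q = 144 (q = 9*4² = 9*16 = 144)
W(j) = j² (W(j) = j*j = j²)
r(z, T) = T + z
E(a) = 23 (E(a) = -2 + (-5)² = -2 + 25 = 23)
E(r(q, A(5 - 1*4, C)))⁴ = 23⁴ = 279841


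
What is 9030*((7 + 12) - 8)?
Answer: 99330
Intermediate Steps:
9030*((7 + 12) - 8) = 9030*(19 - 8) = 9030*11 = 99330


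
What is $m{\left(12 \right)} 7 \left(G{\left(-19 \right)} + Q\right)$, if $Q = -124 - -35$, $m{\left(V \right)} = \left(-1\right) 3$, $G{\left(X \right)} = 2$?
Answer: $1827$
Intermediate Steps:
$m{\left(V \right)} = -3$
$Q = -89$ ($Q = -124 + 35 = -89$)
$m{\left(12 \right)} 7 \left(G{\left(-19 \right)} + Q\right) = \left(-3\right) 7 \left(2 - 89\right) = \left(-21\right) \left(-87\right) = 1827$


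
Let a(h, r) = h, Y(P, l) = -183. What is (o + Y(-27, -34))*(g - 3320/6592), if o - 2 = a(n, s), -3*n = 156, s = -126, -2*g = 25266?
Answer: 2425531631/824 ≈ 2.9436e+6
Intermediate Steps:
g = -12633 (g = -1/2*25266 = -12633)
n = -52 (n = -1/3*156 = -52)
o = -50 (o = 2 - 52 = -50)
(o + Y(-27, -34))*(g - 3320/6592) = (-50 - 183)*(-12633 - 3320/6592) = -233*(-12633 - 3320*1/6592) = -233*(-12633 - 415/824) = -233*(-10410007/824) = 2425531631/824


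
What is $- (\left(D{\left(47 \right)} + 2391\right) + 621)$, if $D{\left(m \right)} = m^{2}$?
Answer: $-5221$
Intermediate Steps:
$- (\left(D{\left(47 \right)} + 2391\right) + 621) = - (\left(47^{2} + 2391\right) + 621) = - (\left(2209 + 2391\right) + 621) = - (4600 + 621) = \left(-1\right) 5221 = -5221$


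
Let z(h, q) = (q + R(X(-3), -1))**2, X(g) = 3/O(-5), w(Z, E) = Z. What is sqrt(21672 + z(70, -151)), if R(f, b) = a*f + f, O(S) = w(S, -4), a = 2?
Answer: 2*sqrt(281374)/5 ≈ 212.18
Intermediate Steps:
O(S) = S
X(g) = -3/5 (X(g) = 3/(-5) = 3*(-1/5) = -3/5)
R(f, b) = 3*f (R(f, b) = 2*f + f = 3*f)
z(h, q) = (-9/5 + q)**2 (z(h, q) = (q + 3*(-3/5))**2 = (q - 9/5)**2 = (-9/5 + q)**2)
sqrt(21672 + z(70, -151)) = sqrt(21672 + (-9 + 5*(-151))**2/25) = sqrt(21672 + (-9 - 755)**2/25) = sqrt(21672 + (1/25)*(-764)**2) = sqrt(21672 + (1/25)*583696) = sqrt(21672 + 583696/25) = sqrt(1125496/25) = 2*sqrt(281374)/5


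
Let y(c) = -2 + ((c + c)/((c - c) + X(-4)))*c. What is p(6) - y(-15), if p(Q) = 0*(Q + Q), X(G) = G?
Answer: 229/2 ≈ 114.50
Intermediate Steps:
p(Q) = 0 (p(Q) = 0*(2*Q) = 0)
y(c) = -2 - c**2/2 (y(c) = -2 + ((c + c)/((c - c) - 4))*c = -2 + ((2*c)/(0 - 4))*c = -2 + ((2*c)/(-4))*c = -2 + ((2*c)*(-1/4))*c = -2 + (-c/2)*c = -2 - c**2/2)
p(6) - y(-15) = 0 - (-2 - 1/2*(-15)**2) = 0 - (-2 - 1/2*225) = 0 - (-2 - 225/2) = 0 - 1*(-229/2) = 0 + 229/2 = 229/2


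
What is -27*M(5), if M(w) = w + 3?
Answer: -216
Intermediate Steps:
M(w) = 3 + w
-27*M(5) = -27*(3 + 5) = -27*8 = -216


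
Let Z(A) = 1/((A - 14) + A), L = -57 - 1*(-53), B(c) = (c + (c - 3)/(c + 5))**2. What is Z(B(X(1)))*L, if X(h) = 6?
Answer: -121/1957 ≈ -0.061829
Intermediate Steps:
B(c) = (c + (-3 + c)/(5 + c))**2
L = -4 (L = -57 + 53 = -4)
Z(A) = 1/(-14 + 2*A) (Z(A) = 1/((-14 + A) + A) = 1/(-14 + 2*A))
Z(B(X(1)))*L = (1/(2*(-7 + (-3 + 6**2 + 6*6)**2/(5 + 6)**2)))*(-4) = (1/(2*(-7 + (-3 + 36 + 36)**2/11**2)))*(-4) = (1/(2*(-7 + (1/121)*69**2)))*(-4) = (1/(2*(-7 + (1/121)*4761)))*(-4) = (1/(2*(-7 + 4761/121)))*(-4) = (1/(2*(3914/121)))*(-4) = ((1/2)*(121/3914))*(-4) = (121/7828)*(-4) = -121/1957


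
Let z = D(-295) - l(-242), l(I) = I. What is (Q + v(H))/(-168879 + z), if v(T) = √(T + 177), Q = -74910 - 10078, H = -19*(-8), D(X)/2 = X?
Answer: 84988/169227 - √329/169227 ≈ 0.50211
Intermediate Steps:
D(X) = 2*X
z = -348 (z = 2*(-295) - 1*(-242) = -590 + 242 = -348)
H = 152
Q = -84988
v(T) = √(177 + T)
(Q + v(H))/(-168879 + z) = (-84988 + √(177 + 152))/(-168879 - 348) = (-84988 + √329)/(-169227) = (-84988 + √329)*(-1/169227) = 84988/169227 - √329/169227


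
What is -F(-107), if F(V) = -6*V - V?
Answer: -749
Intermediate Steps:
F(V) = -7*V
-F(-107) = -(-7)*(-107) = -1*749 = -749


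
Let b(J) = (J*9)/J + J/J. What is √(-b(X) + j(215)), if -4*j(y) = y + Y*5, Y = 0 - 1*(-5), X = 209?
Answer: I*√70 ≈ 8.3666*I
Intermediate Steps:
Y = 5 (Y = 0 + 5 = 5)
j(y) = -25/4 - y/4 (j(y) = -(y + 5*5)/4 = -(y + 25)/4 = -(25 + y)/4 = -25/4 - y/4)
b(J) = 10 (b(J) = (9*J)/J + 1 = 9 + 1 = 10)
√(-b(X) + j(215)) = √(-1*10 + (-25/4 - ¼*215)) = √(-10 + (-25/4 - 215/4)) = √(-10 - 60) = √(-70) = I*√70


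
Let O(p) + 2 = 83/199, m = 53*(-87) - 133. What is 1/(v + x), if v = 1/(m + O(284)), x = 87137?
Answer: 944371/82289655628 ≈ 1.1476e-5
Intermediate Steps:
m = -4744 (m = -4611 - 133 = -4744)
O(p) = -315/199 (O(p) = -2 + 83/199 = -315/199)
v = -199/944371 (v = 1/(-4744 - 315/199) = 1/(-944371/199) = -199/944371 ≈ -0.00021072)
1/(v + x) = 1/(-199/944371 + 87137) = 1/(82289655628/944371) = 944371/82289655628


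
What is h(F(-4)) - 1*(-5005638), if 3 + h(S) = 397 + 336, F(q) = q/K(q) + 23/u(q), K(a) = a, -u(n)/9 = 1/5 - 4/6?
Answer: 5006368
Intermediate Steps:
u(n) = 21/5 (u(n) = -9*(1/5 - 4/6) = -9*(1*(⅕) - 4*⅙) = -9*(⅕ - ⅔) = -9*(-7/15) = 21/5)
F(q) = 136/21 (F(q) = q/q + 23/(21/5) = 1 + 23*(5/21) = 1 + 115/21 = 136/21)
h(S) = 730 (h(S) = -3 + (397 + 336) = -3 + 733 = 730)
h(F(-4)) - 1*(-5005638) = 730 - 1*(-5005638) = 730 + 5005638 = 5006368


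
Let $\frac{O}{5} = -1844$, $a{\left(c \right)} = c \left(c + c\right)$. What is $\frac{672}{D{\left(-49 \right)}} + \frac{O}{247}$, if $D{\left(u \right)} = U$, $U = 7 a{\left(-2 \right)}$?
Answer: $- \frac{6256}{247} \approx -25.328$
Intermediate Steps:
$a{\left(c \right)} = 2 c^{2}$ ($a{\left(c \right)} = c 2 c = 2 c^{2}$)
$O = -9220$ ($O = 5 \left(-1844\right) = -9220$)
$U = 56$ ($U = 7 \cdot 2 \left(-2\right)^{2} = 7 \cdot 2 \cdot 4 = 7 \cdot 8 = 56$)
$D{\left(u \right)} = 56$
$\frac{672}{D{\left(-49 \right)}} + \frac{O}{247} = \frac{672}{56} - \frac{9220}{247} = 672 \cdot \frac{1}{56} - \frac{9220}{247} = 12 - \frac{9220}{247} = - \frac{6256}{247}$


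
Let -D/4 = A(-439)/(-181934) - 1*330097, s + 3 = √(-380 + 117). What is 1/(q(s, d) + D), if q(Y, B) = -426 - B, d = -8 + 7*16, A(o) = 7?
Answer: 90967/120063522700 ≈ 7.5766e-7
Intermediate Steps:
s = -3 + I*√263 (s = -3 + √(-380 + 117) = -3 + √(-263) = -3 + I*√263 ≈ -3.0 + 16.217*I)
d = 104 (d = -8 + 112 = 104)
D = 120111735210/90967 (D = -4*(7/(-181934) - 1*330097) = -4*(7*(-1/181934) - 330097) = -4*(-7/181934 - 330097) = -4*(-60055867605/181934) = 120111735210/90967 ≈ 1.3204e+6)
1/(q(s, d) + D) = 1/((-426 - 1*104) + 120111735210/90967) = 1/((-426 - 104) + 120111735210/90967) = 1/(-530 + 120111735210/90967) = 1/(120063522700/90967) = 90967/120063522700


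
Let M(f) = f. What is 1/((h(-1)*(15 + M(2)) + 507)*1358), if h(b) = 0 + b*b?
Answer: 1/711592 ≈ 1.4053e-6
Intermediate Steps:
h(b) = b² (h(b) = 0 + b² = b²)
1/((h(-1)*(15 + M(2)) + 507)*1358) = 1/(((-1)²*(15 + 2) + 507)*1358) = 1/((1*17 + 507)*1358) = 1/((17 + 507)*1358) = 1/(524*1358) = 1/711592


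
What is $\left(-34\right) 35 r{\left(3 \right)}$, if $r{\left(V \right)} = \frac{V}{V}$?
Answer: $-1190$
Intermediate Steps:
$r{\left(V \right)} = 1$
$\left(-34\right) 35 r{\left(3 \right)} = \left(-34\right) 35 \cdot 1 = \left(-1190\right) 1 = -1190$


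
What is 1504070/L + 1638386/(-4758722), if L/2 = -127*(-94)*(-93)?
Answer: -2698858670797/2641647480474 ≈ -1.0217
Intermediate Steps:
L = -2220468 (L = 2*(-127*(-94)*(-93)) = 2*(11938*(-93)) = 2*(-1110234) = -2220468)
1504070/L + 1638386/(-4758722) = 1504070/(-2220468) + 1638386/(-4758722) = 1504070*(-1/2220468) + 1638386*(-1/4758722) = -752035/1110234 - 819193/2379361 = -2698858670797/2641647480474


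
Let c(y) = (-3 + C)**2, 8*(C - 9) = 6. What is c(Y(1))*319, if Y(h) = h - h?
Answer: 232551/16 ≈ 14534.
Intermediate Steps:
Y(h) = 0
C = 39/4 (C = 9 + (1/8)*6 = 9 + 3/4 = 39/4 ≈ 9.7500)
c(y) = 729/16 (c(y) = (-3 + 39/4)**2 = (27/4)**2 = 729/16)
c(Y(1))*319 = (729/16)*319 = 232551/16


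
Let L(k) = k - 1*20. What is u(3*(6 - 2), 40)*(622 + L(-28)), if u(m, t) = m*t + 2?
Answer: 276668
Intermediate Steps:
L(k) = -20 + k (L(k) = k - 20 = -20 + k)
u(m, t) = 2 + m*t
u(3*(6 - 2), 40)*(622 + L(-28)) = (2 + (3*(6 - 2))*40)*(622 + (-20 - 28)) = (2 + (3*4)*40)*(622 - 48) = (2 + 12*40)*574 = (2 + 480)*574 = 482*574 = 276668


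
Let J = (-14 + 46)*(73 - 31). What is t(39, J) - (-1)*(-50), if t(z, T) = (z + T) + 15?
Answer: 1348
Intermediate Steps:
J = 1344 (J = 32*42 = 1344)
t(z, T) = 15 + T + z (t(z, T) = (T + z) + 15 = 15 + T + z)
t(39, J) - (-1)*(-50) = (15 + 1344 + 39) - (-1)*(-50) = 1398 - 1*50 = 1398 - 50 = 1348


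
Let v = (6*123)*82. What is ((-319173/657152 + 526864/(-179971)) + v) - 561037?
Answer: -59196172753265743/118268302592 ≈ -5.0052e+5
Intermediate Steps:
v = 60516 (v = 738*82 = 60516)
((-319173/657152 + 526864/(-179971)) + v) - 561037 = ((-319173/657152 + 526864/(-179971)) + 60516) - 561037 = ((-319173*1/657152 + 526864*(-1/179971)) + 60516) - 561037 = ((-319173/657152 - 526864/179971) + 60516) - 561037 = (-403671615311/118268302592 + 60516) - 561037 = 7156720928042161/118268302592 - 561037 = -59196172753265743/118268302592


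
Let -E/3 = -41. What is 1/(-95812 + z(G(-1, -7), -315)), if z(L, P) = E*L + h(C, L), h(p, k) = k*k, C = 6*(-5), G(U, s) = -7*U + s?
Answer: -1/95812 ≈ -1.0437e-5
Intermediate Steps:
G(U, s) = s - 7*U
C = -30
E = 123 (E = -3*(-41) = 123)
h(p, k) = k²
z(L, P) = L² + 123*L (z(L, P) = 123*L + L² = L² + 123*L)
1/(-95812 + z(G(-1, -7), -315)) = 1/(-95812 + (-7 - 7*(-1))*(123 + (-7 - 7*(-1)))) = 1/(-95812 + (-7 + 7)*(123 + (-7 + 7))) = 1/(-95812 + 0*(123 + 0)) = 1/(-95812 + 0*123) = 1/(-95812 + 0) = 1/(-95812) = -1/95812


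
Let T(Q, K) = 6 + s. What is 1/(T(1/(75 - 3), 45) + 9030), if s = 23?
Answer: 1/9059 ≈ 0.00011039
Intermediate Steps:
T(Q, K) = 29 (T(Q, K) = 6 + 23 = 29)
1/(T(1/(75 - 3), 45) + 9030) = 1/(29 + 9030) = 1/9059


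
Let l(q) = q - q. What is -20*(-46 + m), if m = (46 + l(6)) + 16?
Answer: -320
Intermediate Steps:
l(q) = 0
m = 62 (m = (46 + 0) + 16 = 46 + 16 = 62)
-20*(-46 + m) = -20*(-46 + 62) = -20*16 = -320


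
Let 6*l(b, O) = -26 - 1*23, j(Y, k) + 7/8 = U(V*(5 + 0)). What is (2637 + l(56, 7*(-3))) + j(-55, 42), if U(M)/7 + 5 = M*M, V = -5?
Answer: 167231/24 ≈ 6968.0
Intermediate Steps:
U(M) = -35 + 7*M² (U(M) = -35 + 7*(M*M) = -35 + 7*M²)
j(Y, k) = 34713/8 (j(Y, k) = -7/8 + (-35 + 7*(-5*(5 + 0))²) = -7/8 + (-35 + 7*(-5*5)²) = -7/8 + (-35 + 7*(-25)²) = -7/8 + (-35 + 7*625) = -7/8 + (-35 + 4375) = -7/8 + 4340 = 34713/8)
l(b, O) = -49/6 (l(b, O) = (-26 - 1*23)/6 = (-26 - 23)/6 = (⅙)*(-49) = -49/6)
(2637 + l(56, 7*(-3))) + j(-55, 42) = (2637 - 49/6) + 34713/8 = 15773/6 + 34713/8 = 167231/24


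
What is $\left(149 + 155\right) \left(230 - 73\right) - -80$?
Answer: $47808$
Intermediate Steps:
$\left(149 + 155\right) \left(230 - 73\right) - -80 = 304 \cdot 157 + 80 = 47728 + 80 = 47808$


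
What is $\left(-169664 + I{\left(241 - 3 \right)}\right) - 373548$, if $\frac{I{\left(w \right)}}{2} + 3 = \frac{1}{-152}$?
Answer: $- \frac{41284569}{76} \approx -5.4322 \cdot 10^{5}$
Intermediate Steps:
$I{\left(w \right)} = - \frac{457}{76}$ ($I{\left(w \right)} = -6 + \frac{2}{-152} = -6 + 2 \left(- \frac{1}{152}\right) = -6 - \frac{1}{76} = - \frac{457}{76}$)
$\left(-169664 + I{\left(241 - 3 \right)}\right) - 373548 = \left(-169664 - \frac{457}{76}\right) - 373548 = - \frac{12894921}{76} - 373548 = - \frac{41284569}{76}$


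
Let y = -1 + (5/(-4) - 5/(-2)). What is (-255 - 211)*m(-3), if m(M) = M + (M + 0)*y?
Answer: 3495/2 ≈ 1747.5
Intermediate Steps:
y = ¼ (y = -1 + (5*(-¼) - 5*(-½)) = -1 + (-5/4 + 5/2) = -1 + 5/4 = ¼ ≈ 0.25000)
m(M) = 5*M/4 (m(M) = M + (M + 0)*(¼) = M + M*(¼) = M + M/4 = 5*M/4)
(-255 - 211)*m(-3) = (-255 - 211)*((5/4)*(-3)) = -466*(-15/4) = 3495/2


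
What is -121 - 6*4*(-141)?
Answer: 3263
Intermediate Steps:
-121 - 6*4*(-141) = -121 - 24*(-141) = -121 + 3384 = 3263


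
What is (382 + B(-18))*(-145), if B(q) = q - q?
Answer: -55390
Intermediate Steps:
B(q) = 0
(382 + B(-18))*(-145) = (382 + 0)*(-145) = 382*(-145) = -55390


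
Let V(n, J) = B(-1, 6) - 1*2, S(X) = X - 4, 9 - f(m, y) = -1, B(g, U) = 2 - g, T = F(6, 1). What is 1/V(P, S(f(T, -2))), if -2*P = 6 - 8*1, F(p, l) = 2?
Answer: 1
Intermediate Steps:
T = 2
f(m, y) = 10 (f(m, y) = 9 - 1*(-1) = 9 + 1 = 10)
P = 1 (P = -(6 - 8*1)/2 = -(6 - 8)/2 = -½*(-2) = 1)
S(X) = -4 + X
V(n, J) = 1 (V(n, J) = (2 - 1*(-1)) - 1*2 = (2 + 1) - 2 = 3 - 2 = 1)
1/V(P, S(f(T, -2))) = 1/1 = 1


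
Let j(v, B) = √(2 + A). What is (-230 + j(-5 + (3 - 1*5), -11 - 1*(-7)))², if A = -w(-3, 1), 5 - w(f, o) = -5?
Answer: 52892 - 920*I*√2 ≈ 52892.0 - 1301.1*I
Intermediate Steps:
w(f, o) = 10 (w(f, o) = 5 - 1*(-5) = 5 + 5 = 10)
A = -10 (A = -1*10 = -10)
j(v, B) = 2*I*√2 (j(v, B) = √(2 - 10) = √(-8) = 2*I*√2)
(-230 + j(-5 + (3 - 1*5), -11 - 1*(-7)))² = (-230 + 2*I*√2)²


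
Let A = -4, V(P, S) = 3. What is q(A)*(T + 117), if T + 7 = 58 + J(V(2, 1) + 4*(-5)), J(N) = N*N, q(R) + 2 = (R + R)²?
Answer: 28334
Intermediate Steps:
q(R) = -2 + 4*R² (q(R) = -2 + (R + R)² = -2 + (2*R)² = -2 + 4*R²)
J(N) = N²
T = 340 (T = -7 + (58 + (3 + 4*(-5))²) = -7 + (58 + (3 - 20)²) = -7 + (58 + (-17)²) = -7 + (58 + 289) = -7 + 347 = 340)
q(A)*(T + 117) = (-2 + 4*(-4)²)*(340 + 117) = (-2 + 4*16)*457 = (-2 + 64)*457 = 62*457 = 28334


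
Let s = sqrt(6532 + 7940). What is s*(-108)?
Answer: -648*sqrt(402) ≈ -12992.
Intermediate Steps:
s = 6*sqrt(402) (s = sqrt(14472) = 6*sqrt(402) ≈ 120.30)
s*(-108) = (6*sqrt(402))*(-108) = -648*sqrt(402)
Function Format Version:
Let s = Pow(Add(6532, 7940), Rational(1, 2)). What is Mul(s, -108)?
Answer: Mul(-648, Pow(402, Rational(1, 2))) ≈ -12992.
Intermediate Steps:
s = Mul(6, Pow(402, Rational(1, 2))) (s = Pow(14472, Rational(1, 2)) = Mul(6, Pow(402, Rational(1, 2))) ≈ 120.30)
Mul(s, -108) = Mul(Mul(6, Pow(402, Rational(1, 2))), -108) = Mul(-648, Pow(402, Rational(1, 2)))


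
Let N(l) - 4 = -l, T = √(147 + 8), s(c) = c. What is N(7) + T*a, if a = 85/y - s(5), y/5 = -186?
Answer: -3 - 947*√155/186 ≈ -66.387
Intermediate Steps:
y = -930 (y = 5*(-186) = -930)
a = -947/186 (a = 85/(-930) - 1*5 = 85*(-1/930) - 5 = -17/186 - 5 = -947/186 ≈ -5.0914)
T = √155 ≈ 12.450
N(l) = 4 - l
N(7) + T*a = (4 - 1*7) + √155*(-947/186) = (4 - 7) - 947*√155/186 = -3 - 947*√155/186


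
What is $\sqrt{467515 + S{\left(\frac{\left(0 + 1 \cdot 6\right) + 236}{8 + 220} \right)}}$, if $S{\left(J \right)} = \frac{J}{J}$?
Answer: $2 \sqrt{116879} \approx 683.75$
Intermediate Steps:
$S{\left(J \right)} = 1$
$\sqrt{467515 + S{\left(\frac{\left(0 + 1 \cdot 6\right) + 236}{8 + 220} \right)}} = \sqrt{467515 + 1} = \sqrt{467516} = 2 \sqrt{116879}$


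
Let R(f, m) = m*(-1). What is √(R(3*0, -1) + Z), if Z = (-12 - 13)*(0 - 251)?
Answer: 2*√1569 ≈ 79.221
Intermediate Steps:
R(f, m) = -m
Z = 6275 (Z = -25*(-251) = 6275)
√(R(3*0, -1) + Z) = √(-1*(-1) + 6275) = √(1 + 6275) = √6276 = 2*√1569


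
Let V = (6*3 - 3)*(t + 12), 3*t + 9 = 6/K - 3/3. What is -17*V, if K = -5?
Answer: -2108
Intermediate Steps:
t = -56/15 (t = -3 + (6/(-5) - 3/3)/3 = -3 + (6*(-⅕) - 3*⅓)/3 = -3 + (-6/5 - 1)/3 = -3 + (⅓)*(-11/5) = -3 - 11/15 = -56/15 ≈ -3.7333)
V = 124 (V = (6*3 - 3)*(-56/15 + 12) = (18 - 3)*(124/15) = 15*(124/15) = 124)
-17*V = -17*124 = -2108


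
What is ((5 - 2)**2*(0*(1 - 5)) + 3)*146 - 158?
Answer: 280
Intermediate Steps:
((5 - 2)**2*(0*(1 - 5)) + 3)*146 - 158 = (3**2*(0*(-4)) + 3)*146 - 158 = (9*0 + 3)*146 - 158 = (0 + 3)*146 - 158 = 3*146 - 158 = 438 - 158 = 280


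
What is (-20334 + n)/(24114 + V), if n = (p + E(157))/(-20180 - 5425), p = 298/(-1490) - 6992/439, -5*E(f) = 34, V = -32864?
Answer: 15237749911/6557013750 ≈ 2.3239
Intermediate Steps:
E(f) = -34/5 (E(f) = -1/5*34 = -34/5)
p = -35399/2195 (p = 298*(-1/1490) - 6992*1/439 = -1/5 - 6992/439 = -35399/2195 ≈ -16.127)
n = 671/749373 (n = (-35399/2195 - 34/5)/(-20180 - 5425) = -10065/439/(-25605) = -10065/439*(-1/25605) = 671/749373 ≈ 0.00089542)
(-20334 + n)/(24114 + V) = (-20334 + 671/749373)/(24114 - 32864) = -15237749911/749373/(-8750) = -15237749911/749373*(-1/8750) = 15237749911/6557013750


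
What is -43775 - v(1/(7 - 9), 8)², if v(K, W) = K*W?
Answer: -43791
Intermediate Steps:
-43775 - v(1/(7 - 9), 8)² = -43775 - (8/(7 - 9))² = -43775 - (8/(-2))² = -43775 - (-½*8)² = -43775 - 1*(-4)² = -43775 - 1*16 = -43775 - 16 = -43791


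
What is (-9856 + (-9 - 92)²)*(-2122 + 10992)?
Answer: 3060150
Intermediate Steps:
(-9856 + (-9 - 92)²)*(-2122 + 10992) = (-9856 + (-101)²)*8870 = (-9856 + 10201)*8870 = 345*8870 = 3060150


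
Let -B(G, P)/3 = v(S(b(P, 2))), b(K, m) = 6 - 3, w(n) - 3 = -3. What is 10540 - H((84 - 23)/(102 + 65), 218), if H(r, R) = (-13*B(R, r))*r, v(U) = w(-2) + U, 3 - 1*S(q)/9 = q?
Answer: 10540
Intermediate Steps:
w(n) = 0 (w(n) = 3 - 3 = 0)
b(K, m) = 3
S(q) = 27 - 9*q
v(U) = U (v(U) = 0 + U = U)
B(G, P) = 0 (B(G, P) = -3*(27 - 9*3) = -3*(27 - 27) = -3*0 = 0)
H(r, R) = 0 (H(r, R) = (-13*0)*r = 0*r = 0)
10540 - H((84 - 23)/(102 + 65), 218) = 10540 - 1*0 = 10540 + 0 = 10540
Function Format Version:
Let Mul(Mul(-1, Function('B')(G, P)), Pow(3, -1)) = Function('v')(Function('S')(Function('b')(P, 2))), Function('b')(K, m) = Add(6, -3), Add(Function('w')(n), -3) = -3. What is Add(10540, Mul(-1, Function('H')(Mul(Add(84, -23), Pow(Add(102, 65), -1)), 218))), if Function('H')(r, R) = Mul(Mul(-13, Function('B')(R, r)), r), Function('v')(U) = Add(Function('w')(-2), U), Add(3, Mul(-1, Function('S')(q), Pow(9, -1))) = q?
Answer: 10540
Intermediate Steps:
Function('w')(n) = 0 (Function('w')(n) = Add(3, -3) = 0)
Function('b')(K, m) = 3
Function('S')(q) = Add(27, Mul(-9, q))
Function('v')(U) = U (Function('v')(U) = Add(0, U) = U)
Function('B')(G, P) = 0 (Function('B')(G, P) = Mul(-3, Add(27, Mul(-9, 3))) = Mul(-3, Add(27, -27)) = Mul(-3, 0) = 0)
Function('H')(r, R) = 0 (Function('H')(r, R) = Mul(Mul(-13, 0), r) = Mul(0, r) = 0)
Add(10540, Mul(-1, Function('H')(Mul(Add(84, -23), Pow(Add(102, 65), -1)), 218))) = Add(10540, Mul(-1, 0)) = Add(10540, 0) = 10540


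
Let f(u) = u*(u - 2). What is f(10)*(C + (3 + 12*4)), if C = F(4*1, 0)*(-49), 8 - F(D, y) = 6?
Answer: -3760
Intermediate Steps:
F(D, y) = 2 (F(D, y) = 8 - 1*6 = 8 - 6 = 2)
C = -98 (C = 2*(-49) = -98)
f(u) = u*(-2 + u)
f(10)*(C + (3 + 12*4)) = (10*(-2 + 10))*(-98 + (3 + 12*4)) = (10*8)*(-98 + (3 + 48)) = 80*(-98 + 51) = 80*(-47) = -3760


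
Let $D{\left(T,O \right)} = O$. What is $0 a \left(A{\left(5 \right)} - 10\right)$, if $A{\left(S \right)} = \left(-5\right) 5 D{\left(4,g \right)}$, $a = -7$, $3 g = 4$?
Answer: $0$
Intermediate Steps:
$g = \frac{4}{3}$ ($g = \frac{1}{3} \cdot 4 = \frac{4}{3} \approx 1.3333$)
$A{\left(S \right)} = - \frac{100}{3}$ ($A{\left(S \right)} = \left(-5\right) 5 \cdot \frac{4}{3} = \left(-25\right) \frac{4}{3} = - \frac{100}{3}$)
$0 a \left(A{\left(5 \right)} - 10\right) = 0 \left(-7\right) \left(- \frac{100}{3} - 10\right) = 0 \left(- \frac{130}{3}\right) = 0$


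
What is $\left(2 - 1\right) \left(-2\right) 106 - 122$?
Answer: $-334$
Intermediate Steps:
$\left(2 - 1\right) \left(-2\right) 106 - 122 = 1 \left(-2\right) 106 - 122 = \left(-2\right) 106 - 122 = -212 - 122 = -334$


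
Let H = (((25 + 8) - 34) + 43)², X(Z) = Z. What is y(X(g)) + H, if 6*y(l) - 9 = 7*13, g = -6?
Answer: 5342/3 ≈ 1780.7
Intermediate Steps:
y(l) = 50/3 (y(l) = 3/2 + (7*13)/6 = 3/2 + (⅙)*91 = 3/2 + 91/6 = 50/3)
H = 1764 (H = ((33 - 34) + 43)² = (-1 + 43)² = 42² = 1764)
y(X(g)) + H = 50/3 + 1764 = 5342/3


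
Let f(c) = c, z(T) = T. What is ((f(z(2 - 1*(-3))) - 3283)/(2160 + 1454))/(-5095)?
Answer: 1639/9206665 ≈ 0.00017802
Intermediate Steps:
((f(z(2 - 1*(-3))) - 3283)/(2160 + 1454))/(-5095) = (((2 - 1*(-3)) - 3283)/(2160 + 1454))/(-5095) = (((2 + 3) - 3283)/3614)*(-1/5095) = ((5 - 3283)*(1/3614))*(-1/5095) = -3278*1/3614*(-1/5095) = -1639/1807*(-1/5095) = 1639/9206665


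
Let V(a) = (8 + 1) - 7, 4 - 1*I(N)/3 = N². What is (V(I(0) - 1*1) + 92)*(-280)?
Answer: -26320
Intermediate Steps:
I(N) = 12 - 3*N²
V(a) = 2 (V(a) = 9 - 7 = 2)
(V(I(0) - 1*1) + 92)*(-280) = (2 + 92)*(-280) = 94*(-280) = -26320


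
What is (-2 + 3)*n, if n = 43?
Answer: 43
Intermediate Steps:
(-2 + 3)*n = (-2 + 3)*43 = 1*43 = 43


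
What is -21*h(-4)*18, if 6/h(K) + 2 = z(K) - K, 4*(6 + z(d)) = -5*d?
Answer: -2268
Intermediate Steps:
z(d) = -6 - 5*d/4 (z(d) = -6 + (-5*d)/4 = -6 - 5*d/4)
h(K) = 6/(-8 - 9*K/4) (h(K) = 6/(-2 + ((-6 - 5*K/4) - K)) = 6/(-2 + (-6 - 9*K/4)) = 6/(-8 - 9*K/4))
-21*h(-4)*18 = -(-504)/(32 + 9*(-4))*18 = -(-504)/(32 - 36)*18 = -(-504)/(-4)*18 = -(-504)*(-1)/4*18 = -21*6*18 = -126*18 = -2268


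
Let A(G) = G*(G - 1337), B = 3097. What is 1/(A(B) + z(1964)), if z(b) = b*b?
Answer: 1/9308016 ≈ 1.0743e-7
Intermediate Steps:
z(b) = b²
A(G) = G*(-1337 + G)
1/(A(B) + z(1964)) = 1/(3097*(-1337 + 3097) + 1964²) = 1/(3097*1760 + 3857296) = 1/(5450720 + 3857296) = 1/9308016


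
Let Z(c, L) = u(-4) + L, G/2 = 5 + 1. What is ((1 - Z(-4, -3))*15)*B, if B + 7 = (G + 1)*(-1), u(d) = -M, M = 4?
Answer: -2400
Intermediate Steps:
G = 12 (G = 2*(5 + 1) = 2*6 = 12)
u(d) = -4 (u(d) = -1*4 = -4)
Z(c, L) = -4 + L
B = -20 (B = -7 + (12 + 1)*(-1) = -7 + 13*(-1) = -7 - 13 = -20)
((1 - Z(-4, -3))*15)*B = ((1 - (-4 - 3))*15)*(-20) = ((1 - 1*(-7))*15)*(-20) = ((1 + 7)*15)*(-20) = (8*15)*(-20) = 120*(-20) = -2400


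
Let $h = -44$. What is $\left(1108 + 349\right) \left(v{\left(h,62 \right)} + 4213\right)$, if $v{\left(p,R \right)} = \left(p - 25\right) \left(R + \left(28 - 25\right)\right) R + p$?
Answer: $-399073757$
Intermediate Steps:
$v{\left(p,R \right)} = p + R \left(-25 + p\right) \left(3 + R\right)$ ($v{\left(p,R \right)} = \left(-25 + p\right) \left(R + 3\right) R + p = \left(-25 + p\right) \left(3 + R\right) R + p = R \left(-25 + p\right) \left(3 + R\right) + p = p + R \left(-25 + p\right) \left(3 + R\right)$)
$\left(1108 + 349\right) \left(v{\left(h,62 \right)} + 4213\right) = \left(1108 + 349\right) \left(\left(-44 - 4650 - 25 \cdot 62^{2} - 44 \cdot 62^{2} + 3 \cdot 62 \left(-44\right)\right) + 4213\right) = 1457 \left(\left(-44 - 4650 - 96100 - 169136 - 8184\right) + 4213\right) = 1457 \left(-278114 + 4213\right) = 1457 \left(-273901\right) = -399073757$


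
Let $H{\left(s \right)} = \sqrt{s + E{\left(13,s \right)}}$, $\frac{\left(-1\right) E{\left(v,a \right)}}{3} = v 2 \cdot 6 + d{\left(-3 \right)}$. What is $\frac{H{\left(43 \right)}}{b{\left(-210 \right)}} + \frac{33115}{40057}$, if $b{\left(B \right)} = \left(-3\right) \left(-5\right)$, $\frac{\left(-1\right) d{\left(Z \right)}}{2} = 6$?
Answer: $\frac{33115}{40057} + \frac{i \sqrt{389}}{15} \approx 0.8267 + 1.3149 i$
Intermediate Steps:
$d{\left(Z \right)} = -12$ ($d{\left(Z \right)} = \left(-2\right) 6 = -12$)
$E{\left(v,a \right)} = 36 - 36 v$ ($E{\left(v,a \right)} = - 3 \left(v 2 \cdot 6 - 12\right) = - 3 \left(v 12 - 12\right) = - 3 \left(12 v - 12\right) = - 3 \left(-12 + 12 v\right) = 36 - 36 v$)
$b{\left(B \right)} = 15$
$H{\left(s \right)} = \sqrt{-432 + s}$ ($H{\left(s \right)} = \sqrt{s + \left(36 - 468\right)} = \sqrt{s - 432} = \sqrt{-432 + s}$)
$\frac{H{\left(43 \right)}}{b{\left(-210 \right)}} + \frac{33115}{40057} = \frac{\sqrt{-432 + 43}}{15} + \frac{33115}{40057} = \sqrt{-389} \cdot \frac{1}{15} + 33115 \cdot \frac{1}{40057} = i \sqrt{389} \cdot \frac{1}{15} + \frac{33115}{40057} = \frac{i \sqrt{389}}{15} + \frac{33115}{40057} = \frac{33115}{40057} + \frac{i \sqrt{389}}{15}$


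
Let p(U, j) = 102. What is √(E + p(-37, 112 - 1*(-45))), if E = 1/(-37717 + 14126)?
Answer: √56766575071/23591 ≈ 10.100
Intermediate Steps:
E = -1/23591 (E = 1/(-23591) = -1/23591 ≈ -4.2389e-5)
√(E + p(-37, 112 - 1*(-45))) = √(-1/23591 + 102) = √(2406281/23591) = √56766575071/23591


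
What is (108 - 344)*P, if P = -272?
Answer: 64192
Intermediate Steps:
(108 - 344)*P = (108 - 344)*(-272) = -236*(-272) = 64192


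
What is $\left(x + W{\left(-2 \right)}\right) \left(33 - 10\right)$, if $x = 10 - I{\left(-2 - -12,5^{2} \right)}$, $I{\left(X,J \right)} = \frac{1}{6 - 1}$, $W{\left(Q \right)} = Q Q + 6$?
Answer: $\frac{2277}{5} \approx 455.4$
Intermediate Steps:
$W{\left(Q \right)} = 6 + Q^{2}$ ($W{\left(Q \right)} = Q^{2} + 6 = 6 + Q^{2}$)
$I{\left(X,J \right)} = \frac{1}{5}$
$x = \frac{49}{5}$ ($x = 10 - \frac{1}{5} = \frac{49}{5} \approx 9.8$)
$\left(x + W{\left(-2 \right)}\right) \left(33 - 10\right) = \left(\frac{49}{5} + \left(6 + \left(-2\right)^{2}\right)\right) \left(33 - 10\right) = \left(\frac{49}{5} + \left(6 + 4\right)\right) 23 = \left(\frac{49}{5} + 10\right) 23 = \frac{99}{5} \cdot 23 = \frac{2277}{5}$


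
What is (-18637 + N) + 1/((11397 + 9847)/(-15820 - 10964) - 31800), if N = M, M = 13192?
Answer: -1159448021091/212938111 ≈ -5445.0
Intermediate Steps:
N = 13192
(-18637 + N) + 1/((11397 + 9847)/(-15820 - 10964) - 31800) = (-18637 + 13192) + 1/((11397 + 9847)/(-15820 - 10964) - 31800) = -5445 + 1/(21244/(-26784) - 31800) = -5445 + 1/(21244*(-1/26784) - 31800) = -5445 + 1/(-5311/6696 - 31800) = -5445 + 1/(-212938111/6696) = -5445 - 6696/212938111 = -1159448021091/212938111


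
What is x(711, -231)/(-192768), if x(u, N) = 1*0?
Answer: 0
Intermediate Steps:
x(u, N) = 0
x(711, -231)/(-192768) = 0/(-192768) = 0*(-1/192768) = 0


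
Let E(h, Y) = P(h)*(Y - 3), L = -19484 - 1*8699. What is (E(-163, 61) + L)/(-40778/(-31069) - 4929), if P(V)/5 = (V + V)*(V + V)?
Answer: -956672205133/153098323 ≈ -6248.7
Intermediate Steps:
L = -28183 (L = -19484 - 8699 = -28183)
P(V) = 20*V² (P(V) = 5*((V + V)*(V + V)) = 5*((2*V)*(2*V)) = 5*(4*V²) = 20*V²)
E(h, Y) = 20*h²*(-3 + Y) (E(h, Y) = (20*h²)*(Y - 3) = (20*h²)*(-3 + Y) = 20*h²*(-3 + Y))
(E(-163, 61) + L)/(-40778/(-31069) - 4929) = (20*(-163)²*(-3 + 61) - 28183)/(-40778/(-31069) - 4929) = (20*26569*58 - 28183)/(-40778*(-1/31069) - 4929) = (30820040 - 28183)/(40778/31069 - 4929) = 30791857/(-153098323/31069) = 30791857*(-31069/153098323) = -956672205133/153098323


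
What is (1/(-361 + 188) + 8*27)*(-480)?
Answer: -17936160/173 ≈ -1.0368e+5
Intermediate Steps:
(1/(-361 + 188) + 8*27)*(-480) = (1/(-173) + 216)*(-480) = (-1/173 + 216)*(-480) = (37367/173)*(-480) = -17936160/173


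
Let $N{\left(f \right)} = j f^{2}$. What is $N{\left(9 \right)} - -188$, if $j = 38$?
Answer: $3266$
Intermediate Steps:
$N{\left(f \right)} = 38 f^{2}$
$N{\left(9 \right)} - -188 = 38 \cdot 9^{2} - -188 = 38 \cdot 81 + 188 = 3078 + 188 = 3266$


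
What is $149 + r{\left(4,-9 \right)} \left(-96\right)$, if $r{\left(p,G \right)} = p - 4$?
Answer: $149$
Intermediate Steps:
$r{\left(p,G \right)} = -4 + p$
$149 + r{\left(4,-9 \right)} \left(-96\right) = 149 + \left(-4 + 4\right) \left(-96\right) = 149 + 0 \left(-96\right) = 149 + 0 = 149$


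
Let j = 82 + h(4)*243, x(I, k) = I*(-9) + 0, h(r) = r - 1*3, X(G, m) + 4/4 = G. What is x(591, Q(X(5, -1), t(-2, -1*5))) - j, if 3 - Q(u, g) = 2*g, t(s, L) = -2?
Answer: -5644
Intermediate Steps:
X(G, m) = -1 + G
Q(u, g) = 3 - 2*g
h(r) = -3 + r (h(r) = r - 3 = -3 + r)
x(I, k) = -9*I (x(I, k) = -9*I + 0 = -9*I)
j = 325 (j = 82 + (-3 + 4)*243 = 82 + 1*243 = 82 + 243 = 325)
x(591, Q(X(5, -1), t(-2, -1*5))) - j = -9*591 - 1*325 = -5319 - 325 = -5644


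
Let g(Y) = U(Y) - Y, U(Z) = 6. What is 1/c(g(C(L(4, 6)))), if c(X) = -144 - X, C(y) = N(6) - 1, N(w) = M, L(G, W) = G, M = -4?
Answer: -1/155 ≈ -0.0064516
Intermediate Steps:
N(w) = -4
C(y) = -5 (C(y) = -4 - 1 = -5)
g(Y) = 6 - Y
1/c(g(C(L(4, 6)))) = 1/(-144 - (6 - 1*(-5))) = 1/(-144 - (6 + 5)) = 1/(-144 - 1*11) = 1/(-144 - 11) = 1/(-155) = -1/155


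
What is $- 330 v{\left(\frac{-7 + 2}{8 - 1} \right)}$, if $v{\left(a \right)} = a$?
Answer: $\frac{1650}{7} \approx 235.71$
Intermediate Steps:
$- 330 v{\left(\frac{-7 + 2}{8 - 1} \right)} = - 330 \frac{-7 + 2}{8 - 1} = - 330 \left(- \frac{5}{7}\right) = - 330 \left(\left(-5\right) \frac{1}{7}\right) = \left(-330\right) \left(- \frac{5}{7}\right) = \frac{1650}{7}$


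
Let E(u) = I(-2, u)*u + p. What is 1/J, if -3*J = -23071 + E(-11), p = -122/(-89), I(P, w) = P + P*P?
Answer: 267/2055155 ≈ 0.00012992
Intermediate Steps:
I(P, w) = P + P²
p = 122/89 (p = -122*(-1/89) = 122/89 ≈ 1.3708)
E(u) = 122/89 + 2*u (E(u) = (-2*(1 - 2))*u + 122/89 = (-2*(-1))*u + 122/89 = 2*u + 122/89 = 122/89 + 2*u)
J = 2055155/267 (J = -(-23071 + (122/89 + 2*(-11)))/3 = -(-23071 + (122/89 - 22))/3 = -(-23071 - 1836/89)/3 = -⅓*(-2055155/89) = 2055155/267 ≈ 7697.2)
1/J = 1/(2055155/267) = 267/2055155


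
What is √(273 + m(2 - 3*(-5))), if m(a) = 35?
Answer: 2*√77 ≈ 17.550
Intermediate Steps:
√(273 + m(2 - 3*(-5))) = √(273 + 35) = √308 = 2*√77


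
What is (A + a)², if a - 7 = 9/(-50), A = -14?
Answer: 128881/2500 ≈ 51.552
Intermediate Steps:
a = 341/50 (a = 7 + 9/(-50) = 7 + 9*(-1/50) = 7 - 9/50 = 341/50 ≈ 6.8200)
(A + a)² = (-14 + 341/50)² = (-359/50)² = 128881/2500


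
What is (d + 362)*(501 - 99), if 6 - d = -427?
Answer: 319590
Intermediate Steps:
d = 433 (d = 6 - 1*(-427) = 6 + 427 = 433)
(d + 362)*(501 - 99) = (433 + 362)*(501 - 99) = 795*402 = 319590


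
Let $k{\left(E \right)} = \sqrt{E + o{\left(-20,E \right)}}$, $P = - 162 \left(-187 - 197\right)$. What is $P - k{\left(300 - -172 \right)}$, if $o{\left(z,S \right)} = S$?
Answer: $62208 - 4 \sqrt{59} \approx 62177.0$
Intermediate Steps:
$P = 62208$ ($P = \left(-162\right) \left(-384\right) = 62208$)
$k{\left(E \right)} = \sqrt{2} \sqrt{E}$ ($k{\left(E \right)} = \sqrt{E + E} = \sqrt{2 E} = \sqrt{2} \sqrt{E}$)
$P - k{\left(300 - -172 \right)} = 62208 - \sqrt{2} \sqrt{300 - -172} = 62208 - \sqrt{2} \sqrt{300 + 172} = 62208 - \sqrt{2} \sqrt{472} = 62208 - \sqrt{2} \cdot 2 \sqrt{118} = 62208 - 4 \sqrt{59}$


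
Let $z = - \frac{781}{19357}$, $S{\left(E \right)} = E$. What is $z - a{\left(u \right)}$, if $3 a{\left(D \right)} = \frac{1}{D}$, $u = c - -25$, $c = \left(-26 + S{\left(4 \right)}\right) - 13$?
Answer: $- \frac{4073}{580710} \approx -0.0070138$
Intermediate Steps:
$z = - \frac{781}{19357}$ ($z = \left(-781\right) \frac{1}{19357} = - \frac{781}{19357} \approx -0.040347$)
$c = -35$ ($c = \left(-26 + 4\right) - 13 = -22 - 13 = -35$)
$u = -10$ ($u = -35 - -25 = -35 + 25 = -10$)
$a{\left(D \right)} = \frac{1}{3 D}$
$z - a{\left(u \right)} = - \frac{781}{19357} - \frac{1}{3 \left(-10\right)} = - \frac{781}{19357} - \frac{1}{3} \left(- \frac{1}{10}\right) = - \frac{781}{19357} - - \frac{1}{30} = - \frac{781}{19357} + \frac{1}{30} = - \frac{4073}{580710}$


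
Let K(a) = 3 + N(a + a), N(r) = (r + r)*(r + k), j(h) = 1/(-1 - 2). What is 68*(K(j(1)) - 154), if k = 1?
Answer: -92684/9 ≈ -10298.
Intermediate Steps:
j(h) = -⅓ (j(h) = 1/(-3) = -⅓)
N(r) = 2*r*(1 + r) (N(r) = (r + r)*(r + 1) = (2*r)*(1 + r) = 2*r*(1 + r))
K(a) = 3 + 4*a*(1 + 2*a) (K(a) = 3 + 2*(a + a)*(1 + (a + a)) = 3 + 2*(2*a)*(1 + 2*a) = 3 + 4*a*(1 + 2*a))
68*(K(j(1)) - 154) = 68*((3 + 4*(-⅓)*(1 + 2*(-⅓))) - 154) = 68*((3 + 4*(-⅓)*(1 - ⅔)) - 154) = 68*((3 + 4*(-⅓)*(⅓)) - 154) = 68*((3 - 4/9) - 154) = 68*(23/9 - 154) = 68*(-1363/9) = -92684/9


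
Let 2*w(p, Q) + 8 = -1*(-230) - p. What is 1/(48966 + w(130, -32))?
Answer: 1/49012 ≈ 2.0403e-5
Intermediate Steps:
w(p, Q) = 111 - p/2 (w(p, Q) = -4 + (-1*(-230) - p)/2 = -4 + (230 - p)/2 = -4 + (115 - p/2) = 111 - p/2)
1/(48966 + w(130, -32)) = 1/(48966 + (111 - ½*130)) = 1/(48966 + (111 - 65)) = 1/(48966 + 46) = 1/49012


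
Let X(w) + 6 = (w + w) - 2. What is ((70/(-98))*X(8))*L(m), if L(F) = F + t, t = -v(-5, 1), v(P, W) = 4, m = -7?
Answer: 440/7 ≈ 62.857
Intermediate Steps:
X(w) = -8 + 2*w (X(w) = -6 + ((w + w) - 2) = -6 + (2*w - 2) = -6 + (-2 + 2*w) = -8 + 2*w)
t = -4 (t = -1*4 = -4)
L(F) = -4 + F (L(F) = F - 4 = -4 + F)
((70/(-98))*X(8))*L(m) = ((70/(-98))*(-8 + 2*8))*(-4 - 7) = ((70*(-1/98))*(-8 + 16))*(-11) = -5/7*8*(-11) = -40/7*(-11) = 440/7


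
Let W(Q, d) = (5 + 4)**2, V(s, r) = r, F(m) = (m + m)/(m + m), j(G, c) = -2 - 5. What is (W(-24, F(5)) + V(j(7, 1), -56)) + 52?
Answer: 77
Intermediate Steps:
j(G, c) = -7
F(m) = 1 (F(m) = (2*m)/((2*m)) = (2*m)*(1/(2*m)) = 1)
W(Q, d) = 81 (W(Q, d) = 9**2 = 81)
(W(-24, F(5)) + V(j(7, 1), -56)) + 52 = (81 - 56) + 52 = 25 + 52 = 77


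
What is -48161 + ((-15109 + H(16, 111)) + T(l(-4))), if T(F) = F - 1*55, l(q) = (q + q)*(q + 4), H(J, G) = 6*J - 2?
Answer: -63231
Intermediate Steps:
H(J, G) = -2 + 6*J
l(q) = 2*q*(4 + q) (l(q) = (2*q)*(4 + q) = 2*q*(4 + q))
T(F) = -55 + F (T(F) = F - 55 = -55 + F)
-48161 + ((-15109 + H(16, 111)) + T(l(-4))) = -48161 + ((-15109 + (-2 + 6*16)) + (-55 + 2*(-4)*(4 - 4))) = -48161 + ((-15109 + (-2 + 96)) + (-55 + 2*(-4)*0)) = -48161 + ((-15109 + 94) + (-55 + 0)) = -48161 + (-15015 - 55) = -48161 - 15070 = -63231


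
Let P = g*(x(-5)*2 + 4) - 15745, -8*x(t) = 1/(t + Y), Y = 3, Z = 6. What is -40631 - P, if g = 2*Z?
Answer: -49871/2 ≈ -24936.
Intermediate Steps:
x(t) = -1/(8*(3 + t)) (x(t) = -1/(8*(t + 3)) = -1/(8*(3 + t)))
g = 12 (g = 2*6 = 12)
P = -31391/2 (P = 12*(-1/(24 + 8*(-5))*2 + 4) - 15745 = 12*(-1/(24 - 40)*2 + 4) - 15745 = 12*(-1/(-16)*2 + 4) - 15745 = 12*(-1*(-1/16)*2 + 4) - 15745 = 12*((1/16)*2 + 4) - 15745 = 12*(1/8 + 4) - 15745 = 12*(33/8) - 15745 = 99/2 - 15745 = -31391/2 ≈ -15696.)
-40631 - P = -40631 - 1*(-31391/2) = -40631 + 31391/2 = -49871/2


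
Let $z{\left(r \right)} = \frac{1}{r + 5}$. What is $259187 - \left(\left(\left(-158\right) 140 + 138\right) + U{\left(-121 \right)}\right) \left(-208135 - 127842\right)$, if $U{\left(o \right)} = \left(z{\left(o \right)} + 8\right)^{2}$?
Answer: $- \frac{99086364547079}{13456} \approx -7.3637 \cdot 10^{9}$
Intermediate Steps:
$z{\left(r \right)} = \frac{1}{5 + r}$
$U{\left(o \right)} = \left(8 + \frac{1}{5 + o}\right)^{2}$ ($U{\left(o \right)} = \left(\frac{1}{5 + o} + 8\right)^{2} = \left(8 + \frac{1}{5 + o}\right)^{2}$)
$259187 - \left(\left(\left(-158\right) 140 + 138\right) + U{\left(-121 \right)}\right) \left(-208135 - 127842\right) = 259187 - \left(\left(\left(-158\right) 140 + 138\right) + \frac{\left(41 + 8 \left(-121\right)\right)^{2}}{\left(5 - 121\right)^{2}}\right) \left(-208135 - 127842\right) = 259187 - \left(\left(-22120 + 138\right) + \frac{\left(41 - 968\right)^{2}}{13456}\right) \left(-335977\right) = 259187 - \left(-21982 + \frac{\left(-927\right)^{2}}{13456}\right) \left(-335977\right) = 259187 - \left(-21982 + \frac{1}{13456} \cdot 859329\right) \left(-335977\right) = 259187 - \left(-21982 + \frac{859329}{13456}\right) \left(-335977\right) = 259187 - \left(- \frac{294930463}{13456}\right) \left(-335977\right) = 259187 - \frac{99089852167351}{13456} = - \frac{99086364547079}{13456}$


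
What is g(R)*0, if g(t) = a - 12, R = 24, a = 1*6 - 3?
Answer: 0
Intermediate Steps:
a = 3 (a = 6 - 3 = 3)
g(t) = -9 (g(t) = 3 - 12 = -9)
g(R)*0 = -9*0 = 0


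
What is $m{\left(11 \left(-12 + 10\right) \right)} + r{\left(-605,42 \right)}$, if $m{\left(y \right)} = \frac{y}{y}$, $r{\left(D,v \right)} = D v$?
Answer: $-25409$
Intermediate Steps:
$m{\left(y \right)} = 1$
$m{\left(11 \left(-12 + 10\right) \right)} + r{\left(-605,42 \right)} = 1 - 25410 = -25409$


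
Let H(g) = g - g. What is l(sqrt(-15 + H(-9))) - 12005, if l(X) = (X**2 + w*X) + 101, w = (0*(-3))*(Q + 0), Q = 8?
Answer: -11919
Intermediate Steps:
H(g) = 0
w = 0 (w = (0*(-3))*(8 + 0) = 0*8 = 0)
l(X) = 101 + X**2 (l(X) = (X**2 + 0*X) + 101 = (X**2 + 0) + 101 = X**2 + 101 = 101 + X**2)
l(sqrt(-15 + H(-9))) - 12005 = (101 + (sqrt(-15 + 0))**2) - 12005 = (101 + (sqrt(-15))**2) - 12005 = (101 + (I*sqrt(15))**2) - 12005 = (101 - 15) - 12005 = 86 - 12005 = -11919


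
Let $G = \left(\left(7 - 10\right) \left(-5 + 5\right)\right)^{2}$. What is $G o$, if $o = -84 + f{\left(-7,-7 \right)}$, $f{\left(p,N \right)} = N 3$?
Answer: $0$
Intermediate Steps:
$f{\left(p,N \right)} = 3 N$
$o = -105$ ($o = -84 + 3 \left(-7\right) = -84 - 21 = -105$)
$G = 0$ ($G = \left(\left(-3\right) 0\right)^{2} = 0^{2} = 0$)
$G o = 0 \left(-105\right) = 0$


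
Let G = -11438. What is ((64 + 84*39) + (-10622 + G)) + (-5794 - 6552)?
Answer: -31066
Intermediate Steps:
((64 + 84*39) + (-10622 + G)) + (-5794 - 6552) = ((64 + 84*39) + (-10622 - 11438)) + (-5794 - 6552) = ((64 + 3276) - 22060) - 12346 = (3340 - 22060) - 12346 = -18720 - 12346 = -31066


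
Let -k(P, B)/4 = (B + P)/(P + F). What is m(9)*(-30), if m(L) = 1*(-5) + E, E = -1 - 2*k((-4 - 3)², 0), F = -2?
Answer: -3300/47 ≈ -70.213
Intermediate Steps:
k(P, B) = -4*(B + P)/(-2 + P) (k(P, B) = -4*(B + P)/(P - 2) = -4*(B + P)/(-2 + P))
E = 345/47 (E = -1 - 8*(-1*0 - (-4 - 3)²)/(-2 + (-4 - 3)²) = -1 - 8*(0 - 1*(-7)²)/(-2 + (-7)²) = -1 - 8*(0 - 1*49)/(-2 + 49) = -1 - 8*(0 - 49)/47 = -1 - 8*(-49)/47 = -1 - 2*(-196/47) = -1 + 392/47 = 345/47 ≈ 7.3404)
m(L) = 110/47 (m(L) = 1*(-5) + 345/47 = -5 + 345/47 = 110/47)
m(9)*(-30) = (110/47)*(-30) = -3300/47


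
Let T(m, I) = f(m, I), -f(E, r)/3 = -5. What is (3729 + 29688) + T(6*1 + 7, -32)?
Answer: 33432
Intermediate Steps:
f(E, r) = 15 (f(E, r) = -3*(-5) = 15)
T(m, I) = 15
(3729 + 29688) + T(6*1 + 7, -32) = (3729 + 29688) + 15 = 33417 + 15 = 33432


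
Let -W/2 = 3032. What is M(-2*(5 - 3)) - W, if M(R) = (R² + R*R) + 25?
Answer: 6121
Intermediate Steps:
W = -6064 (W = -2*3032 = -6064)
M(R) = 25 + 2*R² (M(R) = (R² + R²) + 25 = 2*R² + 25 = 25 + 2*R²)
M(-2*(5 - 3)) - W = (25 + 2*(-2*(5 - 3))²) - 1*(-6064) = (25 + 2*(-2*2)²) + 6064 = (25 + 2*(-4)²) + 6064 = (25 + 2*16) + 6064 = (25 + 32) + 6064 = 57 + 6064 = 6121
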